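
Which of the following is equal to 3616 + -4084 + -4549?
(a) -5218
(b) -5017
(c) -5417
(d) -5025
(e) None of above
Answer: b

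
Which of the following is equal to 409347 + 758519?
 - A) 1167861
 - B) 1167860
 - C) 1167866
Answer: C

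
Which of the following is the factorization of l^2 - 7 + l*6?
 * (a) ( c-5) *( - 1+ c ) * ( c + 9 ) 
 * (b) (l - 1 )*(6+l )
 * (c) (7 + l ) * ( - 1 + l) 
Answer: c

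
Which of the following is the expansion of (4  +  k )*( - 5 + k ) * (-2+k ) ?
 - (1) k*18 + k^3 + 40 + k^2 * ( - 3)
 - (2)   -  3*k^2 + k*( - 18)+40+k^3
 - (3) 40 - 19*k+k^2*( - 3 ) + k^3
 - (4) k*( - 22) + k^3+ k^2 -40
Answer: 2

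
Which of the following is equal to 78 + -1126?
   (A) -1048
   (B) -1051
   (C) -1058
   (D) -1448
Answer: A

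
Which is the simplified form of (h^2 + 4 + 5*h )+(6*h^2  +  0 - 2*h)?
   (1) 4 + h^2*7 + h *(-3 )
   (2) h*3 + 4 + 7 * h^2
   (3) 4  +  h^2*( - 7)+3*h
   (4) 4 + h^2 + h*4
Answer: 2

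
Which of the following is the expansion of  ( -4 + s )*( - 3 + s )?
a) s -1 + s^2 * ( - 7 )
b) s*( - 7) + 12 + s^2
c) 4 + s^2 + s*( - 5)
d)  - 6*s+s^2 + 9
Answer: b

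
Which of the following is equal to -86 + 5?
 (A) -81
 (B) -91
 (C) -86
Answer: A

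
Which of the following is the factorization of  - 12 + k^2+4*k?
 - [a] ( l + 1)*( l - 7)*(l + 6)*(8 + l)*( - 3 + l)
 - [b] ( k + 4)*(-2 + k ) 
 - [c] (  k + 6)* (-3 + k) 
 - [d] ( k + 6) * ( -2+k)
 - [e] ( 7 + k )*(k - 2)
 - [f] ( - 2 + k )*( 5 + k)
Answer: d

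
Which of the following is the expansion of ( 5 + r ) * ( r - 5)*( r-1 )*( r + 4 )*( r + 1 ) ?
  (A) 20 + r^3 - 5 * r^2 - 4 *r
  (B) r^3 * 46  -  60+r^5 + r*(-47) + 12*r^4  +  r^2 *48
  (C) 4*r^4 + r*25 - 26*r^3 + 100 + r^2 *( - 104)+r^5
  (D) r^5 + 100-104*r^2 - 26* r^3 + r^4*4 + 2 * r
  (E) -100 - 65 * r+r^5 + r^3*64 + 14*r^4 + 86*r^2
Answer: C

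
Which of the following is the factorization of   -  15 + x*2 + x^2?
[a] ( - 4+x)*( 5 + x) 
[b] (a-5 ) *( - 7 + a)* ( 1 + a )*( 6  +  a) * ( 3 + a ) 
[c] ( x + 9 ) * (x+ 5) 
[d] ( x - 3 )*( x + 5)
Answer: d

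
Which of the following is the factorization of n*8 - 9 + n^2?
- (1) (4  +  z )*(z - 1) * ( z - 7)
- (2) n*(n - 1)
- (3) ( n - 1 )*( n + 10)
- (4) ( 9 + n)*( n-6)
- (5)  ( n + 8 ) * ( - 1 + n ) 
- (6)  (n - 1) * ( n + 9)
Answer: 6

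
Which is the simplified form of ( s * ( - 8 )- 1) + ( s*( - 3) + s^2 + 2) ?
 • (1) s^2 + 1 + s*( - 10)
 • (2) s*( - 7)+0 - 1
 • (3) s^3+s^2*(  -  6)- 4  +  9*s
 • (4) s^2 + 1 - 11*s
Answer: 4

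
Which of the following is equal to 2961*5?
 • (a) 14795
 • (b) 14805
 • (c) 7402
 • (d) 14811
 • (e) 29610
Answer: b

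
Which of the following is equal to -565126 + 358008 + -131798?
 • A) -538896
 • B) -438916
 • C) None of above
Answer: C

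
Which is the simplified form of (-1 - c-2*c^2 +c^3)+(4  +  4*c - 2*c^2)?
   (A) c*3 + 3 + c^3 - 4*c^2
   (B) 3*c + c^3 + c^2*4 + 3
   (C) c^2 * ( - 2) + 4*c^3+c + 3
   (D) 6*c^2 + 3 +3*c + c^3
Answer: A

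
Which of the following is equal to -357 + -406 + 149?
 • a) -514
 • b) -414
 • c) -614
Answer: c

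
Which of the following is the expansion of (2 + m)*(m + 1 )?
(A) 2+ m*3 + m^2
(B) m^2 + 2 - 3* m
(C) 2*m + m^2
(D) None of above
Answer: A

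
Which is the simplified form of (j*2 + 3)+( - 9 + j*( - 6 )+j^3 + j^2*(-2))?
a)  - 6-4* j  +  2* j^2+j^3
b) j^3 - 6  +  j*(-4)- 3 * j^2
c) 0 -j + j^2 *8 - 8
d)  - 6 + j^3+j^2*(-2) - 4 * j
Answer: d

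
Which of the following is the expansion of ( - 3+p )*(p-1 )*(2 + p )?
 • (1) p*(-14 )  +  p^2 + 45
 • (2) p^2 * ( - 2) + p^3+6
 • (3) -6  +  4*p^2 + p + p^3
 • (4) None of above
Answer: 4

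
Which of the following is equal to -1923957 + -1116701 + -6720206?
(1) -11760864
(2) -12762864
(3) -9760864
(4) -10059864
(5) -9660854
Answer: 3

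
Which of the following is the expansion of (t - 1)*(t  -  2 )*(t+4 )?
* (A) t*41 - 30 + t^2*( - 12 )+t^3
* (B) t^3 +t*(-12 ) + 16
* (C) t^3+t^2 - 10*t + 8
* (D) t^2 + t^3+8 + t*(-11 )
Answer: C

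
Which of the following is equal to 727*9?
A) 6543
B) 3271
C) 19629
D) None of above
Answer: A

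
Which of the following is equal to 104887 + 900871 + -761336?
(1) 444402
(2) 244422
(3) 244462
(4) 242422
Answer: 2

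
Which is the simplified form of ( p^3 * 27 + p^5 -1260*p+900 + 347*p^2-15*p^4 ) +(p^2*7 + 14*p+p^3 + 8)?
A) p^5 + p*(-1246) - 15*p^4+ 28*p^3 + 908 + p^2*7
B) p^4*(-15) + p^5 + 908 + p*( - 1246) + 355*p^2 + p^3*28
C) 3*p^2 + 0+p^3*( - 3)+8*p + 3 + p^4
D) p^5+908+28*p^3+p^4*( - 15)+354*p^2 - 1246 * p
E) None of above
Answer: D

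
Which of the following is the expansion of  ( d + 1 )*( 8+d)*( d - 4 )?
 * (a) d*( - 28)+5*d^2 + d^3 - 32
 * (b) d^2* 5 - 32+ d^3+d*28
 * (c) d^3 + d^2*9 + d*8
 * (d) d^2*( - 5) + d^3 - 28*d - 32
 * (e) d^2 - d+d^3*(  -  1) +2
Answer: a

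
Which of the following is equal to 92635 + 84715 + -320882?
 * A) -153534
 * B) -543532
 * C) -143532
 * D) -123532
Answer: C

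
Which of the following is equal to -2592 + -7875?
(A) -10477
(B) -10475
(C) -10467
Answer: C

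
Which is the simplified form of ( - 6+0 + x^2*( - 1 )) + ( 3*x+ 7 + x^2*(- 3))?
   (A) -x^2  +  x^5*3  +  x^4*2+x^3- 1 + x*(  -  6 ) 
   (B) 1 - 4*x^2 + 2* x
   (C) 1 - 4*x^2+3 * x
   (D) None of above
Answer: C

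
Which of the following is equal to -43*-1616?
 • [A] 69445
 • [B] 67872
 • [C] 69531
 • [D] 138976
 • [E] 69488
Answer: E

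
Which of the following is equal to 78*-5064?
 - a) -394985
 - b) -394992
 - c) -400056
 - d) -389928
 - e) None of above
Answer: b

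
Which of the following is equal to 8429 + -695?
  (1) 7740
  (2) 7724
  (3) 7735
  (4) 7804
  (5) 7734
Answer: 5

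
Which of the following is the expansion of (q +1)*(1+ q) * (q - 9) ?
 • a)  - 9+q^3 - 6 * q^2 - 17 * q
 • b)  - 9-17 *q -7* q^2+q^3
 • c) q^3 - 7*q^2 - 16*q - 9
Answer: b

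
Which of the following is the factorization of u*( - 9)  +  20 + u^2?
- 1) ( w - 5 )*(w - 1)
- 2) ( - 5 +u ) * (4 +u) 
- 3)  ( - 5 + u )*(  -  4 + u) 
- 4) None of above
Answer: 3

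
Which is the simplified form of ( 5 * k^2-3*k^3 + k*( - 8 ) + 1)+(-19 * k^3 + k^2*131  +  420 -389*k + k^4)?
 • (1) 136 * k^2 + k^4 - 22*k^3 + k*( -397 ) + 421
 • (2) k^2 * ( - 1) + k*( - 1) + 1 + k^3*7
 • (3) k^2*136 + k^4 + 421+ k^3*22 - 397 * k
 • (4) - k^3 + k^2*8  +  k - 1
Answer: 1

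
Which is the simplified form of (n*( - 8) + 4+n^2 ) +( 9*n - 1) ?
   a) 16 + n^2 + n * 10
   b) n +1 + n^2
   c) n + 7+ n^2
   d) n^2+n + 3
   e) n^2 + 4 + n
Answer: d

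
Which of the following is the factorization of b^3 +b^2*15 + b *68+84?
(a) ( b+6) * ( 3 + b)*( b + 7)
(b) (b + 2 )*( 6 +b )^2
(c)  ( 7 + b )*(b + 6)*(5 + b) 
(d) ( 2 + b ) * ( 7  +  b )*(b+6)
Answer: d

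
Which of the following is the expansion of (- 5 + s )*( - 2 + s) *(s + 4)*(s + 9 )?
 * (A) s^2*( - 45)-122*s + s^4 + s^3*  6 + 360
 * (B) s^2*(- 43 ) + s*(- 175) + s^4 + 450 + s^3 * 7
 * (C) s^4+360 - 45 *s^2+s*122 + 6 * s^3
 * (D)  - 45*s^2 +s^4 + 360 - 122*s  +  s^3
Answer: A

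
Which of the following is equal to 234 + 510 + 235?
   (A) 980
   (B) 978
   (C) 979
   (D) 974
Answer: C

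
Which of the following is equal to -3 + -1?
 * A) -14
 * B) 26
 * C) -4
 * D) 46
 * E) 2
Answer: C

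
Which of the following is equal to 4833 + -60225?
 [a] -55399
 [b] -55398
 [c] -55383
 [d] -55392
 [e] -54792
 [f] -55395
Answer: d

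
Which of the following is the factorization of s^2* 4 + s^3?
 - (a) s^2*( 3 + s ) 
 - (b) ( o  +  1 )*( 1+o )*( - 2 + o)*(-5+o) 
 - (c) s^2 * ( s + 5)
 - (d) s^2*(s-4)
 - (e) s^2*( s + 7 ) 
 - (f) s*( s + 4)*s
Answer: f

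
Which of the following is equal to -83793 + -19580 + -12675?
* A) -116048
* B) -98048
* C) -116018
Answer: A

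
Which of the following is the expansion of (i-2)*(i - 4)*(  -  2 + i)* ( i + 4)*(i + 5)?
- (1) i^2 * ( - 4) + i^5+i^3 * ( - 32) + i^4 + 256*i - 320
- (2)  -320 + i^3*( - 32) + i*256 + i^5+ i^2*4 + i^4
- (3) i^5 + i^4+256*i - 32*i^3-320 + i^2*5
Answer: 2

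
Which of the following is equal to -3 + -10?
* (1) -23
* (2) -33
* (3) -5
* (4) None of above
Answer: 4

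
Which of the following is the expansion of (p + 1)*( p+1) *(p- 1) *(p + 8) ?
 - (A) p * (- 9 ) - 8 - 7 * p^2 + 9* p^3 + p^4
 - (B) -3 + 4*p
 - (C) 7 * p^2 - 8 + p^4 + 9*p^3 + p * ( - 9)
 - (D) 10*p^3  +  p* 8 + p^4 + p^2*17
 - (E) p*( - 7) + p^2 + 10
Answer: C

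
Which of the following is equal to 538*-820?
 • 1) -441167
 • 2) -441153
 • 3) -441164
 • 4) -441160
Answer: 4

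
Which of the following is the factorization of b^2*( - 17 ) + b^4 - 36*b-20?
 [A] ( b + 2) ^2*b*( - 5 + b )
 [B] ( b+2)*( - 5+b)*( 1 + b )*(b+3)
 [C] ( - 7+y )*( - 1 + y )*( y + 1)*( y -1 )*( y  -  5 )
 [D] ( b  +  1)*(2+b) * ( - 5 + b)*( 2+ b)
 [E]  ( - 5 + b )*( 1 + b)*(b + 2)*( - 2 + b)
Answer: D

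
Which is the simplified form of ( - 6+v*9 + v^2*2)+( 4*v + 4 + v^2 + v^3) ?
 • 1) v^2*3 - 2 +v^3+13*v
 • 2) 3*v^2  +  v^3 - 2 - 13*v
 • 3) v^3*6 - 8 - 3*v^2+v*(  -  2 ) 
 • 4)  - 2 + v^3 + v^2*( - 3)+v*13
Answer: 1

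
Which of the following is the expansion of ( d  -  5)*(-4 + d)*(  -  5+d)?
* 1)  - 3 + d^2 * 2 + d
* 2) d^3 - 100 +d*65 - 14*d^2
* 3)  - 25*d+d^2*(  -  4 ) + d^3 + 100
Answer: 2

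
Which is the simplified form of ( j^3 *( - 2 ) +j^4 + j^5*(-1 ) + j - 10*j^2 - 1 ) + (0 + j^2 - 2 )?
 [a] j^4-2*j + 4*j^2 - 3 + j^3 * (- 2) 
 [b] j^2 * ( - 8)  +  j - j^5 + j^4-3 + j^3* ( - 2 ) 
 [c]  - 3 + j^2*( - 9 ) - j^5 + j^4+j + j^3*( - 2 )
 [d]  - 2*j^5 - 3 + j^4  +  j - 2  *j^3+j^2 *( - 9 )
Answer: c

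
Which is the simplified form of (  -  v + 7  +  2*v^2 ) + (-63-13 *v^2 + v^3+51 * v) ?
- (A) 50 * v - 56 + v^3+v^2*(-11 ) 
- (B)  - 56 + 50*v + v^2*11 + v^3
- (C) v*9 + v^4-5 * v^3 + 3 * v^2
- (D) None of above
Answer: A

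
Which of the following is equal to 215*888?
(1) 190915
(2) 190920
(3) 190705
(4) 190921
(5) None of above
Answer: 2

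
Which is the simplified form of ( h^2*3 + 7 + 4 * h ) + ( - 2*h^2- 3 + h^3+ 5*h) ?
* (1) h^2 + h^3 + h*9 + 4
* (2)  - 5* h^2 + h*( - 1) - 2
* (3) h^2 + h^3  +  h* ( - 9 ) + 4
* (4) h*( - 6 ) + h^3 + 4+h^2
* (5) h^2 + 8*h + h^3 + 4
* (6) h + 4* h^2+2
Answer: 1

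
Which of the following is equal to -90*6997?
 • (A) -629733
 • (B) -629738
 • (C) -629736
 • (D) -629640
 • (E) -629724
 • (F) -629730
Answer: F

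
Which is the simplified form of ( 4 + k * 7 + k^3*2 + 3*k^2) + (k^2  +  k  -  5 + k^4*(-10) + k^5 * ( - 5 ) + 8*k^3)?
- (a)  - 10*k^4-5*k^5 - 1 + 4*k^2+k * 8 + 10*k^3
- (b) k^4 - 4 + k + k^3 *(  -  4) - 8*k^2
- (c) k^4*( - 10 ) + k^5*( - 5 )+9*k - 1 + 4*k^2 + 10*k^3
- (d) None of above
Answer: a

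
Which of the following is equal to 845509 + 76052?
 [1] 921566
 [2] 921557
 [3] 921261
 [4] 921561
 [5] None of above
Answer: 4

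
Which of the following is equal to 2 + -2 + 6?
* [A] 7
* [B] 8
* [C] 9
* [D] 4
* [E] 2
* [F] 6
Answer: F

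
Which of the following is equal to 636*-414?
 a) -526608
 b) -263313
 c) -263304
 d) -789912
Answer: c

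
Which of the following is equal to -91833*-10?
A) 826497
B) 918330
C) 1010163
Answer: B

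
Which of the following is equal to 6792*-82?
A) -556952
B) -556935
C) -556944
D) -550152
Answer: C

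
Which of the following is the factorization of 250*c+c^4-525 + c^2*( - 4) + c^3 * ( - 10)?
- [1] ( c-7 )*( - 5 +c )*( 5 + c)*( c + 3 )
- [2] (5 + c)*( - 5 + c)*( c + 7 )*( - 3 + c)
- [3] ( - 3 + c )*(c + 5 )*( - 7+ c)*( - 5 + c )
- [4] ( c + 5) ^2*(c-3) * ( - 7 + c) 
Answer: 3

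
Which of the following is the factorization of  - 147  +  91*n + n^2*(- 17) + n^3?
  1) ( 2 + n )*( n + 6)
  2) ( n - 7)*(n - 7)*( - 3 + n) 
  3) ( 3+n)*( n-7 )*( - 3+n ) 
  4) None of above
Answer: 2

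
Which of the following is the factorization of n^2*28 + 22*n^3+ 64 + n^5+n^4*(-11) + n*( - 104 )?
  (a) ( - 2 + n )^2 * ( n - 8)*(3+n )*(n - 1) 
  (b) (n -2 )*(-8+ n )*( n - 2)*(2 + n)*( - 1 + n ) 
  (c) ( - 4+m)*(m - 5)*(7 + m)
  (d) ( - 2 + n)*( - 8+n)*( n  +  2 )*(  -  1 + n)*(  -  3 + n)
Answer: b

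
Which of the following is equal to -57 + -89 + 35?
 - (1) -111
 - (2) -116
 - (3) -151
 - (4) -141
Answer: 1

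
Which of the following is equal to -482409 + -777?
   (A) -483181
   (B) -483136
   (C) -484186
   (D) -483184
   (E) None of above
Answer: E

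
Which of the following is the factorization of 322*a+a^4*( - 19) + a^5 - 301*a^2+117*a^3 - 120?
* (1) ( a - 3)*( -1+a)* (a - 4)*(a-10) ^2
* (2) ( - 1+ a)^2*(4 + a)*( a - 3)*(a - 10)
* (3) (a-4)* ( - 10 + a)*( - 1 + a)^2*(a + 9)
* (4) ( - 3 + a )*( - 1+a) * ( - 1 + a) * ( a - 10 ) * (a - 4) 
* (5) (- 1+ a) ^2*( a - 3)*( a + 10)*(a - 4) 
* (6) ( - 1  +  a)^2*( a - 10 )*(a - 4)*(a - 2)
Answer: 4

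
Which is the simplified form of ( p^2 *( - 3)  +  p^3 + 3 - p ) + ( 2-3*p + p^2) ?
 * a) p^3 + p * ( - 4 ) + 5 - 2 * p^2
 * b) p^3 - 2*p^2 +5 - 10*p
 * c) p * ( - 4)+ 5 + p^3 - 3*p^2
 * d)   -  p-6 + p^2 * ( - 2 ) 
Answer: a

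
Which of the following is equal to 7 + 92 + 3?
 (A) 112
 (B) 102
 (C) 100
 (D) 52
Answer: B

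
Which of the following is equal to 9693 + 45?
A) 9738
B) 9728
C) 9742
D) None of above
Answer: A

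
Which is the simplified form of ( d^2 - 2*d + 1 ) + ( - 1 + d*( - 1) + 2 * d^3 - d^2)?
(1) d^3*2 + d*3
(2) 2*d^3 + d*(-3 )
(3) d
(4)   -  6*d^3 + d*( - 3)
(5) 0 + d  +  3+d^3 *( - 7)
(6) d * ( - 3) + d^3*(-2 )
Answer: 2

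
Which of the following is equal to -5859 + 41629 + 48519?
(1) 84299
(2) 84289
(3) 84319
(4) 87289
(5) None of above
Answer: 2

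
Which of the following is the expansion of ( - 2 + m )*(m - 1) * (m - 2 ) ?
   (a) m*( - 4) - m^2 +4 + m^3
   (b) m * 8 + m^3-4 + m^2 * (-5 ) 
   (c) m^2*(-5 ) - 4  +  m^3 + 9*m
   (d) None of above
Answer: b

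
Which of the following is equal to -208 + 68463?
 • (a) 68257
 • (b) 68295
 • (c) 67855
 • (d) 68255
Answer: d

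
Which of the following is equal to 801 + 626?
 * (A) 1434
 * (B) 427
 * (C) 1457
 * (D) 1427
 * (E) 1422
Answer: D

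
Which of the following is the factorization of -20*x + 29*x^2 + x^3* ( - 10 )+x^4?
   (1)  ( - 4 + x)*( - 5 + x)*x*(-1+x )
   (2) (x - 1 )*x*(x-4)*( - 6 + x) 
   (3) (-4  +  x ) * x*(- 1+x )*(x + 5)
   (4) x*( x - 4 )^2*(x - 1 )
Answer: 1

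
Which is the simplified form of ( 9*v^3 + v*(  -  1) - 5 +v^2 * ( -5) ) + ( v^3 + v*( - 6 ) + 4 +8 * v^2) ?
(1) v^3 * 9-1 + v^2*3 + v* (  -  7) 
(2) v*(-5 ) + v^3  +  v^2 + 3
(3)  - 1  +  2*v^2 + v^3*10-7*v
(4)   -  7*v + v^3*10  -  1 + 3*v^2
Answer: 4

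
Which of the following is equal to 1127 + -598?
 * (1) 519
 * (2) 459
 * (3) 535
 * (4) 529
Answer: 4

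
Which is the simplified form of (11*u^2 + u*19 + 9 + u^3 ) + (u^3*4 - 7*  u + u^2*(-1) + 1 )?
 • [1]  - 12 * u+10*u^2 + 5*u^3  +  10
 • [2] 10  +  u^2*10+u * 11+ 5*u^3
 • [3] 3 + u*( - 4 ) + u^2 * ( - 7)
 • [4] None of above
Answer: 4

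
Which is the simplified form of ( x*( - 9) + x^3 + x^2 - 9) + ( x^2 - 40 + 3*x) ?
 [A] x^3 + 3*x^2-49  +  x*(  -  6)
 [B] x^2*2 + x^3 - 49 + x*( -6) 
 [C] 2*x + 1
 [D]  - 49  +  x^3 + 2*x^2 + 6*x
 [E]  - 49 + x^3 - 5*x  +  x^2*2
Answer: B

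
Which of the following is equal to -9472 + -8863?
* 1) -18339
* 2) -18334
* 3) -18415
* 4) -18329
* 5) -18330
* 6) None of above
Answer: 6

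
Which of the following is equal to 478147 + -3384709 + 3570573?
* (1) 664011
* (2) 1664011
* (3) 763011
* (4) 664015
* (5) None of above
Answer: 1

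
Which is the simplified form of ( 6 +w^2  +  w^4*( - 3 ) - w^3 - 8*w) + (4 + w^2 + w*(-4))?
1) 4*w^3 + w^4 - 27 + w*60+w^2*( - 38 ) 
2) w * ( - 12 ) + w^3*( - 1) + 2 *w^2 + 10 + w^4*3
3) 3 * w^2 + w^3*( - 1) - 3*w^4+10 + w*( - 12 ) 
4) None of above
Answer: 4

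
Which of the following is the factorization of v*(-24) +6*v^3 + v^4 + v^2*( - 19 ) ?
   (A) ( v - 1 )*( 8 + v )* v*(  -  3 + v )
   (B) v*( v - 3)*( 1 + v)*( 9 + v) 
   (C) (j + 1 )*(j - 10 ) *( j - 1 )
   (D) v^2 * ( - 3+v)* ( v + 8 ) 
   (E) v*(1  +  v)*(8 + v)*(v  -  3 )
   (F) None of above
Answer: E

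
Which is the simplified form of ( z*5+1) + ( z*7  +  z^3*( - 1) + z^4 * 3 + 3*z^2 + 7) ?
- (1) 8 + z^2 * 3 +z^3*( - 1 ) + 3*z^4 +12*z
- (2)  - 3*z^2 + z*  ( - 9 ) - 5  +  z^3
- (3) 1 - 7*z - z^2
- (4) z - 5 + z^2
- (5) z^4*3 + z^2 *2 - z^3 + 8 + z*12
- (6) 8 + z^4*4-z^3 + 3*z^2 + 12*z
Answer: 1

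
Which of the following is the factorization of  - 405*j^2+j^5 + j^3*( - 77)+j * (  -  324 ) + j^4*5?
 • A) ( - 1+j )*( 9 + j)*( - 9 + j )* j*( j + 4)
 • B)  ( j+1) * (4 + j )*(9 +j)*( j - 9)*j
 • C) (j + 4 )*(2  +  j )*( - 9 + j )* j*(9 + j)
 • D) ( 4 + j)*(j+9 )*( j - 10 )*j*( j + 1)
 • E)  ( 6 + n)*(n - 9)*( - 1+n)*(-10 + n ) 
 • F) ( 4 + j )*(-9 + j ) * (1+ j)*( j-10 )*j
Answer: B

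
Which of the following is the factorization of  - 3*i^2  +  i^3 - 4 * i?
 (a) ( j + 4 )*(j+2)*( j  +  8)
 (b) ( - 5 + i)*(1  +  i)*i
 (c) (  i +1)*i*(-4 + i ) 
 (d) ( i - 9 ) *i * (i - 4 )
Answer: c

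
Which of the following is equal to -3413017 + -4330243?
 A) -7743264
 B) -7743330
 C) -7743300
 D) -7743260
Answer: D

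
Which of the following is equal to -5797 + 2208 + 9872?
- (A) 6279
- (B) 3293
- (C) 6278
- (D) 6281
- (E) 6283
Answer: E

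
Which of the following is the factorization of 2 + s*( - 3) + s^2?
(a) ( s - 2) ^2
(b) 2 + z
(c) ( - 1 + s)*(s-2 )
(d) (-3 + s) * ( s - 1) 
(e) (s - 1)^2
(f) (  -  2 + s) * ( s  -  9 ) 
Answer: c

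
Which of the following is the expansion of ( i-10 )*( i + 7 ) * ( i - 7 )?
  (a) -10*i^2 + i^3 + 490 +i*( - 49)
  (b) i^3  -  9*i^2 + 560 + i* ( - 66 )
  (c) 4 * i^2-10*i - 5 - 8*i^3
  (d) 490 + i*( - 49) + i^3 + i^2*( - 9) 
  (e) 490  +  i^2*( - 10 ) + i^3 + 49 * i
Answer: a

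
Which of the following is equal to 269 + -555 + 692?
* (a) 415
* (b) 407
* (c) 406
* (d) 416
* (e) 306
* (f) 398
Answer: c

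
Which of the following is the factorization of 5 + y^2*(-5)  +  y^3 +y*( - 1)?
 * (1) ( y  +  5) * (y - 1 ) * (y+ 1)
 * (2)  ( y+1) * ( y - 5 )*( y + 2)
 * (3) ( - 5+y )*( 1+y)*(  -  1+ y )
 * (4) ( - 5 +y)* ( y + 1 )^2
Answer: 3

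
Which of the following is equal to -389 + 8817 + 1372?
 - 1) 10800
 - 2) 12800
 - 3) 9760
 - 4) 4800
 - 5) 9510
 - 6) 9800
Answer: 6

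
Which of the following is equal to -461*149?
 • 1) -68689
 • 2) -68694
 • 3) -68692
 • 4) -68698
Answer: 1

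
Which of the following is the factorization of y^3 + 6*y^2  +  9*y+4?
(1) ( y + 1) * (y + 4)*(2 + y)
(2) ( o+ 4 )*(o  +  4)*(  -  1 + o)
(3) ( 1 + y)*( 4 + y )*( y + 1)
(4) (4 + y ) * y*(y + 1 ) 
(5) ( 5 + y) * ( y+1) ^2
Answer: 3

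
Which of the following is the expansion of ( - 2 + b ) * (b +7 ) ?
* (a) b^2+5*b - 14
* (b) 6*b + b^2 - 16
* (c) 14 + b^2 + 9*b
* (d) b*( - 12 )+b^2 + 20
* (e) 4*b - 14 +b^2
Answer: a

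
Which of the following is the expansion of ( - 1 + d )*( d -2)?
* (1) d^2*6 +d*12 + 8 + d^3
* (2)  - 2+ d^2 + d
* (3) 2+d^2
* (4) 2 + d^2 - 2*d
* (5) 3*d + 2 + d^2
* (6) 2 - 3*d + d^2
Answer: 6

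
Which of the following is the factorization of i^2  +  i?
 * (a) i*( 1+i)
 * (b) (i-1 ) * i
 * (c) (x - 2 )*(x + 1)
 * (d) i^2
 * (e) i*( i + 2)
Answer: a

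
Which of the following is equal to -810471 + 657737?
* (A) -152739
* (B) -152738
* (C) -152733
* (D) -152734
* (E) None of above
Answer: D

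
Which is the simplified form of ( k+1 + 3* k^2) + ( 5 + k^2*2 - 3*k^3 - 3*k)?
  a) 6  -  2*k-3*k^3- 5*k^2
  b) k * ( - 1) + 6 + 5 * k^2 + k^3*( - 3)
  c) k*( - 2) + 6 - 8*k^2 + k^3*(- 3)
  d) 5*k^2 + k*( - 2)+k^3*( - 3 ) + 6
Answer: d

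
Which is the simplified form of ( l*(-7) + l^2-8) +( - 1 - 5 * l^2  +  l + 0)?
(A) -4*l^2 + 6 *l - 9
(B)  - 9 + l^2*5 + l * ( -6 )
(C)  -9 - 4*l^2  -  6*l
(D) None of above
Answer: C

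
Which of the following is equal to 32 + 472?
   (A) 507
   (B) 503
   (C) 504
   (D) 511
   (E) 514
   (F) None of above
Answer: C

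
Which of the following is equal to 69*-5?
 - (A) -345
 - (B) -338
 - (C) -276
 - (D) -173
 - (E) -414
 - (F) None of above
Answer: A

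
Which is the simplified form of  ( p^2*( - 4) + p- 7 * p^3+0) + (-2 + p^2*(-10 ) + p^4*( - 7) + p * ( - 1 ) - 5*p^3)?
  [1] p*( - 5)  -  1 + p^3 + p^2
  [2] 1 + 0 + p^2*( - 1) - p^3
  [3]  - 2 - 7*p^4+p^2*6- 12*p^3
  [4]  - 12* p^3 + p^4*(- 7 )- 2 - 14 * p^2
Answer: 4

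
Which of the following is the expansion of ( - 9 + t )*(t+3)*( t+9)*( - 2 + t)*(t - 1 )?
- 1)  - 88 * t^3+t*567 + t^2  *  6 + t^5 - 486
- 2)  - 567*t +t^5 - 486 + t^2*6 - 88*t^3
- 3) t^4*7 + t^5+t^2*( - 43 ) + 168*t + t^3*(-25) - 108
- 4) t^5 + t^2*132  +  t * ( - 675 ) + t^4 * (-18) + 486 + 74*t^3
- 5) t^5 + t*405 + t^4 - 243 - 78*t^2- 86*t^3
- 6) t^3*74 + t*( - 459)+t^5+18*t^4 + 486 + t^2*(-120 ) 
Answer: 1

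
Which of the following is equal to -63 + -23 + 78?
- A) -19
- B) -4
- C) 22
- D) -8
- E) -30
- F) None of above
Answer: D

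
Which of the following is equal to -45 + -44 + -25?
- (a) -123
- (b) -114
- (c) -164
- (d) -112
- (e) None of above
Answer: b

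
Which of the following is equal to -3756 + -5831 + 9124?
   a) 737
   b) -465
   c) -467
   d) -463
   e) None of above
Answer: d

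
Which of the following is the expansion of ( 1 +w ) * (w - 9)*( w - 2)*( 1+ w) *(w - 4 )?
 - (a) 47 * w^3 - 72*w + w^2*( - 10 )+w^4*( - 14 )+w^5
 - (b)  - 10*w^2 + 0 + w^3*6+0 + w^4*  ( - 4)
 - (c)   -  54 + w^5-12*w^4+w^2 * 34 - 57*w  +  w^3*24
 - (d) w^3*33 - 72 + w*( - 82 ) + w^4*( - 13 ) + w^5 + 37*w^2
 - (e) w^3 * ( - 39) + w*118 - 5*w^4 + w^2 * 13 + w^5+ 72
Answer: d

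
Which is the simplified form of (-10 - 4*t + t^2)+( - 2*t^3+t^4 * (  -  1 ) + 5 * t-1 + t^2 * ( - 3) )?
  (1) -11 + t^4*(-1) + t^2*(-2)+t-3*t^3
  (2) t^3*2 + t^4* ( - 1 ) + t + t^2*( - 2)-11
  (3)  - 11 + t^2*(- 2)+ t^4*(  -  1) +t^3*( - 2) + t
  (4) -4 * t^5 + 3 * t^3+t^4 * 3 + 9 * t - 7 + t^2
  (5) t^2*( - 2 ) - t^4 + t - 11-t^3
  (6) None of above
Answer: 3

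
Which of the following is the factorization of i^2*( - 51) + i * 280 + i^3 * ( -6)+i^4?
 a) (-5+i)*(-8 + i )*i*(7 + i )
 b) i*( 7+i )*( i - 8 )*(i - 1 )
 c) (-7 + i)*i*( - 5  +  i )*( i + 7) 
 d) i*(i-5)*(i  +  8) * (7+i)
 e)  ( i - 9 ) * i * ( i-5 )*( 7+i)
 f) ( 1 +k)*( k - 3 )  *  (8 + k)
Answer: a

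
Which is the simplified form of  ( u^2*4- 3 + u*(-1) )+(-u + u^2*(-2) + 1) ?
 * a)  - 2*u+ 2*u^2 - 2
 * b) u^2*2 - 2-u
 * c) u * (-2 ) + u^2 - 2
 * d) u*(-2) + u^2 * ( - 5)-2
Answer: a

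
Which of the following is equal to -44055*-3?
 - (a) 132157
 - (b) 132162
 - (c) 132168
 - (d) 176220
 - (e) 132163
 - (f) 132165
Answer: f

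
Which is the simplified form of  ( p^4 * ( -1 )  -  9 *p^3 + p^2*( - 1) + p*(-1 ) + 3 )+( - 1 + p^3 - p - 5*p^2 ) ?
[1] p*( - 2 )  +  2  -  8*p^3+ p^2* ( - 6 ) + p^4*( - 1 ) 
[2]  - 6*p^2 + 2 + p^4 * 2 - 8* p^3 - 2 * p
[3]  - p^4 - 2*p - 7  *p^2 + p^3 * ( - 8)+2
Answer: 1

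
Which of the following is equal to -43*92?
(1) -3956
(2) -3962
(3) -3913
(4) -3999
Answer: 1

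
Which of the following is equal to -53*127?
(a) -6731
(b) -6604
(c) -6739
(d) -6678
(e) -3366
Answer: a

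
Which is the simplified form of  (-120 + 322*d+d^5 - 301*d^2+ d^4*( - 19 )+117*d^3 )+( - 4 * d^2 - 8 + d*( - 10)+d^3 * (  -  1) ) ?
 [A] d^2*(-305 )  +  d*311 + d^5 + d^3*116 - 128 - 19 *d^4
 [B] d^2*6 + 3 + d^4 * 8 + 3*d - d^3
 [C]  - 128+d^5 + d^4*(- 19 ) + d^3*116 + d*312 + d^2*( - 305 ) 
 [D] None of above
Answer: C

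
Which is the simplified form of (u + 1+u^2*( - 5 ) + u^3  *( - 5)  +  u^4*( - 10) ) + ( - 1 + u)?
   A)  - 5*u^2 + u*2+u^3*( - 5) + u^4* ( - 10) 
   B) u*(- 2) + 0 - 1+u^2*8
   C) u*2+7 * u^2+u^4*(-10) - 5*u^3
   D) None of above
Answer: A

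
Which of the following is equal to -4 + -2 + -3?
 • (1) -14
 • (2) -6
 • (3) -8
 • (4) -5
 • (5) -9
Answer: 5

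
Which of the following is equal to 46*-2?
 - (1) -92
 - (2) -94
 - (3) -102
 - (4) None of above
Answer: 1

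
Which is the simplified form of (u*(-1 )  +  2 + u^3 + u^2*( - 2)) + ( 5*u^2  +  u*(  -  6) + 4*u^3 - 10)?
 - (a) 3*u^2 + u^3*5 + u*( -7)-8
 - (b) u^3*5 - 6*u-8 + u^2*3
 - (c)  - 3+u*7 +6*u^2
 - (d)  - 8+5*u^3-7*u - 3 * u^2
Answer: a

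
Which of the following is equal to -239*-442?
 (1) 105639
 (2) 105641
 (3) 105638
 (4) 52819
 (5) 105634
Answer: 3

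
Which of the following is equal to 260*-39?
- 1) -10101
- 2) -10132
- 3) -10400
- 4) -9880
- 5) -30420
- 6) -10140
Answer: 6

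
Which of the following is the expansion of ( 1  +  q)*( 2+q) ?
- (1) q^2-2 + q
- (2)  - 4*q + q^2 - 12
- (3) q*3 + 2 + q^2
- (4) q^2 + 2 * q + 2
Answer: 3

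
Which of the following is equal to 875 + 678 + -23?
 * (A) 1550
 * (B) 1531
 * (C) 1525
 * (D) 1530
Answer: D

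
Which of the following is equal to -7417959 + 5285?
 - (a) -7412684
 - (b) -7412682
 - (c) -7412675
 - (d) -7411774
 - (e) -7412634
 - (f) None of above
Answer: f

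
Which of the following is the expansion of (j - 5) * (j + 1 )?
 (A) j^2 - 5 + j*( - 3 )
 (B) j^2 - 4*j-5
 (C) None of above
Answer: B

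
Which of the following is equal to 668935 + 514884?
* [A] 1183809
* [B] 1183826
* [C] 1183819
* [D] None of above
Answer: C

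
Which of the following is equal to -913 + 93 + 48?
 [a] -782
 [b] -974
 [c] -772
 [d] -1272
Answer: c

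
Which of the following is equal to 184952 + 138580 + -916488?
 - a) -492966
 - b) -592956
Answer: b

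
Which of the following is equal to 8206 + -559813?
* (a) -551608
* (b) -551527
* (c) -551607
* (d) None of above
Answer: c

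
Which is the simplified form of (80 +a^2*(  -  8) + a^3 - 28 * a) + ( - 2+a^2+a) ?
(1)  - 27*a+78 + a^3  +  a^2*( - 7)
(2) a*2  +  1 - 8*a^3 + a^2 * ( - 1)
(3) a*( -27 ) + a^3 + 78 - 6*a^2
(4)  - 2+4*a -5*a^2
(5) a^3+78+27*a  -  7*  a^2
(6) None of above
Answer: 1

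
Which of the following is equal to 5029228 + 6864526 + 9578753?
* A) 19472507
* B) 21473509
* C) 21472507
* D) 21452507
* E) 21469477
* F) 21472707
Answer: C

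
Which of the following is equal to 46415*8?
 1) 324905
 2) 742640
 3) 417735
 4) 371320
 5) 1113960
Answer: 4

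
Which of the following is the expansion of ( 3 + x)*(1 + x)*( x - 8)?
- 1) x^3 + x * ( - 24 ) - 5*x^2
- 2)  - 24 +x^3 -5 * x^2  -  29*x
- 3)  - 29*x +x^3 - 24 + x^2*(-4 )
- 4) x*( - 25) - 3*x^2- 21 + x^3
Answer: 3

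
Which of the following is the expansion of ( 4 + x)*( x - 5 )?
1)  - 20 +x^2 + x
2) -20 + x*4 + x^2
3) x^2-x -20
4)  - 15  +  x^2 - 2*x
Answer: 3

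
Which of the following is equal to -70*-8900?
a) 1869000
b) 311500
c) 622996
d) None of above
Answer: d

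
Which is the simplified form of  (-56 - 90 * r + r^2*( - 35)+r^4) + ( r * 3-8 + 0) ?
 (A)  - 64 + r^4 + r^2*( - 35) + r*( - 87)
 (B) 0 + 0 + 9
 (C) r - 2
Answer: A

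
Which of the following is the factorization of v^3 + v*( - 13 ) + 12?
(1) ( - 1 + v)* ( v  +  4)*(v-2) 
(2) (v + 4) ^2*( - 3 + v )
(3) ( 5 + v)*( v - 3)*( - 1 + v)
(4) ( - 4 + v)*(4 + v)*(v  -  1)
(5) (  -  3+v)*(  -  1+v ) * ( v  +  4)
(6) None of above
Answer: 5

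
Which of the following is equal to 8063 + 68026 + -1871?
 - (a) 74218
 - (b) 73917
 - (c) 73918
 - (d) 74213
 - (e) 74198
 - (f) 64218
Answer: a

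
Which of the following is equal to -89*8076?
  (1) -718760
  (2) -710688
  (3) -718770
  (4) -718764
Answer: 4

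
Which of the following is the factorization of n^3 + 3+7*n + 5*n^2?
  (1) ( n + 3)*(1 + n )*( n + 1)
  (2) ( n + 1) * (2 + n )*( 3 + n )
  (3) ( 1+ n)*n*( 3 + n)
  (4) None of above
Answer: 1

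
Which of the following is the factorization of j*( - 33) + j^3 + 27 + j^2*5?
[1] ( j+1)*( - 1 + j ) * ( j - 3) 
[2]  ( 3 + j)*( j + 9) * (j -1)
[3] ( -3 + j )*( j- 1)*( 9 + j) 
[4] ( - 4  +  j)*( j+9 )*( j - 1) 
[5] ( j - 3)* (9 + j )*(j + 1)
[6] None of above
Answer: 3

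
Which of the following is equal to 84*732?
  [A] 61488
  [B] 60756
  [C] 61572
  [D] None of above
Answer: A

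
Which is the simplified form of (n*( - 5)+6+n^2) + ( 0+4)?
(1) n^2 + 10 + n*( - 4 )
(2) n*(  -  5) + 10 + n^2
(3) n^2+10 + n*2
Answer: 2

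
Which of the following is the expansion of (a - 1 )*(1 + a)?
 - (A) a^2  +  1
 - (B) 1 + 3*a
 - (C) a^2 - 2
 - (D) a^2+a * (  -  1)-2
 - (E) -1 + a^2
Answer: E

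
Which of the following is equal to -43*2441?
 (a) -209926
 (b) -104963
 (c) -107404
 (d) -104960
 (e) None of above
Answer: b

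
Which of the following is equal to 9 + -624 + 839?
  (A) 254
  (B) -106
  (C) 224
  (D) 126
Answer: C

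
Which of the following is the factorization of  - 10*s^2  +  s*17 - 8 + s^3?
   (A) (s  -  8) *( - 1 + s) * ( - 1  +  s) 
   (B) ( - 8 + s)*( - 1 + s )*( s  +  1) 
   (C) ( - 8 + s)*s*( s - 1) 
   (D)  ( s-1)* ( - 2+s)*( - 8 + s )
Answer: A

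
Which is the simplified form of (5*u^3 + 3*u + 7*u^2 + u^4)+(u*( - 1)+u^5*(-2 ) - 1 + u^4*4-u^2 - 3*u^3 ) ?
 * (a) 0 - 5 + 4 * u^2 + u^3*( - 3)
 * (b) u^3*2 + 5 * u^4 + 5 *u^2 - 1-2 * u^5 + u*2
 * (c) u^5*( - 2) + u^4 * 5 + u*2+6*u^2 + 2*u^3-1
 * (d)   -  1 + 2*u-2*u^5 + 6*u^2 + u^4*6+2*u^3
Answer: c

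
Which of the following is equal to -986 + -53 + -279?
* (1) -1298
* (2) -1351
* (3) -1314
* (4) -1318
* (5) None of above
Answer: 4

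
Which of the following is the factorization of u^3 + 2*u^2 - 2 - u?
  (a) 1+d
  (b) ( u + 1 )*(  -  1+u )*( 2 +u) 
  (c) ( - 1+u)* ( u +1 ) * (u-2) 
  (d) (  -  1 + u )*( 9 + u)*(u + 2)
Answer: b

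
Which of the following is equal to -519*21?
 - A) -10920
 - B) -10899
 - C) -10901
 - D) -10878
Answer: B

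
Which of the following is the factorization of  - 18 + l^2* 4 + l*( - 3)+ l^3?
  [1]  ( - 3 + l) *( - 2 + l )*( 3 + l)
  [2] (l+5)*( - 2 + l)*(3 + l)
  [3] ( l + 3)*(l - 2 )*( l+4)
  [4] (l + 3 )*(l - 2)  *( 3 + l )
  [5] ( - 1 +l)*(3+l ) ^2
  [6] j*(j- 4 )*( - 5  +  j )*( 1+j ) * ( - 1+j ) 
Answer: 4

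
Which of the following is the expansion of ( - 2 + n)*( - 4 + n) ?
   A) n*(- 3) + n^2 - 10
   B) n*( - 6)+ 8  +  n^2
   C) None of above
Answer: B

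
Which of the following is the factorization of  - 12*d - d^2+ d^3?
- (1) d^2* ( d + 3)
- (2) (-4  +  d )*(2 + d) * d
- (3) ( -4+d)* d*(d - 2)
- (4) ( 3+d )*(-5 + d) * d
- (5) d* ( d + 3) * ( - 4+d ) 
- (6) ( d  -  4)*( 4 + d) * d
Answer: 5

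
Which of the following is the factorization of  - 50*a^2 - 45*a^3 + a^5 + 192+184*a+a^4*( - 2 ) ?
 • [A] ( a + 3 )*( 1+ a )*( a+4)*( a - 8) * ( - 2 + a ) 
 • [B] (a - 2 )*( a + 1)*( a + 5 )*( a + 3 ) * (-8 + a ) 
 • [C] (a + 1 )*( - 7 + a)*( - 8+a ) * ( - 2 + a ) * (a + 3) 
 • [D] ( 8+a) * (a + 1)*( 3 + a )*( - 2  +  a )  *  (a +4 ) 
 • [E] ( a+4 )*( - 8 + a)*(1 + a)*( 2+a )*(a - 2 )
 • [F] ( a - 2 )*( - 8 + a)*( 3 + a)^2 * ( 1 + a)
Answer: A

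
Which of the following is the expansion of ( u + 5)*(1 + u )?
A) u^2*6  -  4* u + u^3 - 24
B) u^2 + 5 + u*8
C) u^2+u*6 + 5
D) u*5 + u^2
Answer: C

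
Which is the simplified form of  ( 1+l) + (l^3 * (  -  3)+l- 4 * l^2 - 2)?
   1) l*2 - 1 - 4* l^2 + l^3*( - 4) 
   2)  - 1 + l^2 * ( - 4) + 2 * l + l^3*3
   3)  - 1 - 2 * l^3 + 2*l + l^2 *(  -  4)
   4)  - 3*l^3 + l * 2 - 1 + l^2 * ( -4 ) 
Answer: 4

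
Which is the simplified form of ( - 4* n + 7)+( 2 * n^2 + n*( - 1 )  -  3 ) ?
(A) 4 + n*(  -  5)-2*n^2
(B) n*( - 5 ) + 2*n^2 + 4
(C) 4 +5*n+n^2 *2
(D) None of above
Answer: B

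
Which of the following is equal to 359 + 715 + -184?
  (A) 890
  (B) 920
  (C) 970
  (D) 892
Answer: A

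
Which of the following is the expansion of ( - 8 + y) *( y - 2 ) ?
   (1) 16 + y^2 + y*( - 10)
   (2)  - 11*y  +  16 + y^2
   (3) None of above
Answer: 1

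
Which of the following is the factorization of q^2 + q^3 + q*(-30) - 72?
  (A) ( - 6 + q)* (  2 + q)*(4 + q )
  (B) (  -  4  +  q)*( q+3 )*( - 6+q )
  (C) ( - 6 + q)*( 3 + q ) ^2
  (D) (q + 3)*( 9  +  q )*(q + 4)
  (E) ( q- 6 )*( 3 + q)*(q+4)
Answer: E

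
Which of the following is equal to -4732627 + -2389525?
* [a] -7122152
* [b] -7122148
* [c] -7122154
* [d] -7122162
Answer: a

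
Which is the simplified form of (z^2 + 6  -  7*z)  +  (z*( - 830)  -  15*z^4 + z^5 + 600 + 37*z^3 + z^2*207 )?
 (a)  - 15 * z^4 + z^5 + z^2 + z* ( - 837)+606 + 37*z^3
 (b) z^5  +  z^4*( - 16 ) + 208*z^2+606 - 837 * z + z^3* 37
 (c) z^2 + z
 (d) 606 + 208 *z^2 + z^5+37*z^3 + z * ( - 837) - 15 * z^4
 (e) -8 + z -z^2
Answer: d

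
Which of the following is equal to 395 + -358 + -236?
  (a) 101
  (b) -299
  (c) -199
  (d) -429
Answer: c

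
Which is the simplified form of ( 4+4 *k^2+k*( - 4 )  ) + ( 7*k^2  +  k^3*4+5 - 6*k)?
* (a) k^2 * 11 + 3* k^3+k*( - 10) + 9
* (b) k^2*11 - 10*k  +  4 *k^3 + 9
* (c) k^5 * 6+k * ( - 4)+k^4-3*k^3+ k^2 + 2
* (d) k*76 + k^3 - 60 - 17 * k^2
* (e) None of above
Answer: b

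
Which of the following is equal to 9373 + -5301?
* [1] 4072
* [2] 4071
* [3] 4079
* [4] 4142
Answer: 1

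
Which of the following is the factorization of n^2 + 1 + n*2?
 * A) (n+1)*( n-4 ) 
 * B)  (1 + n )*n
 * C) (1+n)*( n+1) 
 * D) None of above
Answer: C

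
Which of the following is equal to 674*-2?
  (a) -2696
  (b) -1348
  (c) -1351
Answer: b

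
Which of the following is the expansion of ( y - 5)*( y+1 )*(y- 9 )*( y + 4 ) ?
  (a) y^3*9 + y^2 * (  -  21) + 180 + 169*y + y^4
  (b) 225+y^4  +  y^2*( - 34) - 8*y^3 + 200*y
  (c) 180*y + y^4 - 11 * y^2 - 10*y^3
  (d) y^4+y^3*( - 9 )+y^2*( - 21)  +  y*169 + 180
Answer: d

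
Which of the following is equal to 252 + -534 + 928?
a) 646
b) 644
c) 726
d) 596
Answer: a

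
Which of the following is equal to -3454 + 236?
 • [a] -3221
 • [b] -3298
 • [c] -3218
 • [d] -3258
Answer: c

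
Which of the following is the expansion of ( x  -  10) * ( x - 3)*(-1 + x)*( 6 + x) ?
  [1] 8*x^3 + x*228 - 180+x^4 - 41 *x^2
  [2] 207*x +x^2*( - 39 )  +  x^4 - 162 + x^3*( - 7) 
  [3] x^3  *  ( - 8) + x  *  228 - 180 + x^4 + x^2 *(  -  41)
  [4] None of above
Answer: 3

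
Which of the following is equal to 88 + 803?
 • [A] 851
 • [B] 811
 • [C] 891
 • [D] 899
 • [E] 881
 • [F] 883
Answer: C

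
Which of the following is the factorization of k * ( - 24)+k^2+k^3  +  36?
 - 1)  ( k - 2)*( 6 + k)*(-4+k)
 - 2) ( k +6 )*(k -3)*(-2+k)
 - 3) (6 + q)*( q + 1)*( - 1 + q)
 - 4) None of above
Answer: 2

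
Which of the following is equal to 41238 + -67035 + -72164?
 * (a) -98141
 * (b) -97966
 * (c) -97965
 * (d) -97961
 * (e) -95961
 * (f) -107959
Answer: d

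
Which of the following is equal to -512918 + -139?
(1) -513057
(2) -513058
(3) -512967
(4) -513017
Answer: 1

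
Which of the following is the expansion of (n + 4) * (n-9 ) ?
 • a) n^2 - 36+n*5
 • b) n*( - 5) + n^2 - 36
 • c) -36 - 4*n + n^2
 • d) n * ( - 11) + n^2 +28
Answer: b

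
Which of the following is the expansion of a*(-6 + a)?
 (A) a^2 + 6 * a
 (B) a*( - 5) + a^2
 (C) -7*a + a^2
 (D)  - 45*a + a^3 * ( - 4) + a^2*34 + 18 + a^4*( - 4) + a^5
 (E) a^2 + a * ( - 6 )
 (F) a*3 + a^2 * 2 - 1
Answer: E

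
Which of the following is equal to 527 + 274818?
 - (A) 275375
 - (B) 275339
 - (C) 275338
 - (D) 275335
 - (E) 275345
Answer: E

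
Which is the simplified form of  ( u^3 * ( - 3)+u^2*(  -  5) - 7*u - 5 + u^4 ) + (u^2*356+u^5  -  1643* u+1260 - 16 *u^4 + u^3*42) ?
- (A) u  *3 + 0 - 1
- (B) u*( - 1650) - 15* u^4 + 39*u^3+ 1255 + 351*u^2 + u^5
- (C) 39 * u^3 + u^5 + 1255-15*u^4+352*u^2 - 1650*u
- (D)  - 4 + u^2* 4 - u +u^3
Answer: B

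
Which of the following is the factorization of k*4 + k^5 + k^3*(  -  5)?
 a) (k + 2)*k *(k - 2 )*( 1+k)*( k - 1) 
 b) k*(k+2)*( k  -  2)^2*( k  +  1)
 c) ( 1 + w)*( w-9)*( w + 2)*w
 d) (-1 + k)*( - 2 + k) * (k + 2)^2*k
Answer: a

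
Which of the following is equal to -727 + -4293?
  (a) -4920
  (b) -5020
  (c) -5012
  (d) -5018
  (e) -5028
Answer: b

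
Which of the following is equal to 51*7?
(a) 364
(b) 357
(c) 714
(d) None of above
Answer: b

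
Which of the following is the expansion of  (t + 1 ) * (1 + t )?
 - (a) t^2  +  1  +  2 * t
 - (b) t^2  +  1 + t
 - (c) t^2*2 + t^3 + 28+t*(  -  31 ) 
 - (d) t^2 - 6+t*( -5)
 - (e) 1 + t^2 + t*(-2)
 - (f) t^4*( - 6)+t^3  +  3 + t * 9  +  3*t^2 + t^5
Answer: a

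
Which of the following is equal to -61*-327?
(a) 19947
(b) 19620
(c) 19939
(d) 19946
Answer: a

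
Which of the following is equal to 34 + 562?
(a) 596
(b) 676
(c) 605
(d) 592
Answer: a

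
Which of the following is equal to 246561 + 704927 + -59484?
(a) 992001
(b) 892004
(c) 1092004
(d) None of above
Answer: b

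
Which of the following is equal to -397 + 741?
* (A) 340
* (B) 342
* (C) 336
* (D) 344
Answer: D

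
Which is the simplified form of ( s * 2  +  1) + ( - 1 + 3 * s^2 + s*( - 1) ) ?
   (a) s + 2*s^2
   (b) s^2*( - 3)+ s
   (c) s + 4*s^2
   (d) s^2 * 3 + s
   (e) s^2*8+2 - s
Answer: d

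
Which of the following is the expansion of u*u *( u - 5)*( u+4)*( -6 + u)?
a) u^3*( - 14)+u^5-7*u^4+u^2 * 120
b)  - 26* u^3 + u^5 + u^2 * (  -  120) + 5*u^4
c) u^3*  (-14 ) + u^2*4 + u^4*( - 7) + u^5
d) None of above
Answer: a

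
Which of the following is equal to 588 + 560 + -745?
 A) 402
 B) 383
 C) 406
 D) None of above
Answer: D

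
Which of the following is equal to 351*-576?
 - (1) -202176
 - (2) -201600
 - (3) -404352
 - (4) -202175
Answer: 1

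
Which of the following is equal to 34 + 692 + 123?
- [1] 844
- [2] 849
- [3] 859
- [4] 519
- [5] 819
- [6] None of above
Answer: 2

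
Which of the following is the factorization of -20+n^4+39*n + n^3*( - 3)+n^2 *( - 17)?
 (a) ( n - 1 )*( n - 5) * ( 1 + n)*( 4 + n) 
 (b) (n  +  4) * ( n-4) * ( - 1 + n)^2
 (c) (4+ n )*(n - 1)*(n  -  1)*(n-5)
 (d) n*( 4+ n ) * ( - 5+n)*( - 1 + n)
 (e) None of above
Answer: c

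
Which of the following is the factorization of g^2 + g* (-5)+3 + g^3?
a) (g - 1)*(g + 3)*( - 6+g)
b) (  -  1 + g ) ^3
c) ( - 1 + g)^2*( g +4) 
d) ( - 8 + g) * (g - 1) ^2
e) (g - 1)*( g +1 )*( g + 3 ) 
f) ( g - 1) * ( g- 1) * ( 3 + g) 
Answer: f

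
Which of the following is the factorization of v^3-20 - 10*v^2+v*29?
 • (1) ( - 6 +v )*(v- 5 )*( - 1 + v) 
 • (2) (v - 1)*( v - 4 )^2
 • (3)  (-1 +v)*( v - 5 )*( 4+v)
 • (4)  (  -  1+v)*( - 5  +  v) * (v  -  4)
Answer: 4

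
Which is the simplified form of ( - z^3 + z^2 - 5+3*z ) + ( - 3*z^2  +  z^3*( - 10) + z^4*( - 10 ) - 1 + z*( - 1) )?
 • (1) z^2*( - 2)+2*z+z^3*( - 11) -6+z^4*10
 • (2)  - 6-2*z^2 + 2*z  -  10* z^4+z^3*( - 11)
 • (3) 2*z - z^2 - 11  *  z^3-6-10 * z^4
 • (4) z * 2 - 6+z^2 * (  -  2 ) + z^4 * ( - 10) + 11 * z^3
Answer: 2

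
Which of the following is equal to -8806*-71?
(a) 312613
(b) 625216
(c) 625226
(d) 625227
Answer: c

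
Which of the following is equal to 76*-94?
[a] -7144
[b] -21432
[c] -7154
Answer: a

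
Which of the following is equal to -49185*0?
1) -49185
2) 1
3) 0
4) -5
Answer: 3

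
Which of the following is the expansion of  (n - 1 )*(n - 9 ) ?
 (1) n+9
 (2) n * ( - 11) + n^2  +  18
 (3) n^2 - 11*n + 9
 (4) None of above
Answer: 4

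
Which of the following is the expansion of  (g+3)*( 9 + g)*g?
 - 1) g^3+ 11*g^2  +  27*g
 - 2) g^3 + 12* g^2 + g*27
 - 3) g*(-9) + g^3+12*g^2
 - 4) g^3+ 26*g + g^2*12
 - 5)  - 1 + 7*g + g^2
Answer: 2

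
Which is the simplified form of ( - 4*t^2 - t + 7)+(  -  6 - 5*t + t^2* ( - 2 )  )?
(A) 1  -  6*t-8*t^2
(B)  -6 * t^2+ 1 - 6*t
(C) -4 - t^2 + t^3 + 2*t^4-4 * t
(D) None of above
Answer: B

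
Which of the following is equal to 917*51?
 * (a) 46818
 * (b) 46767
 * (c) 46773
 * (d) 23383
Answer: b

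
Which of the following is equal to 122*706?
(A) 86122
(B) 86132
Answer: B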